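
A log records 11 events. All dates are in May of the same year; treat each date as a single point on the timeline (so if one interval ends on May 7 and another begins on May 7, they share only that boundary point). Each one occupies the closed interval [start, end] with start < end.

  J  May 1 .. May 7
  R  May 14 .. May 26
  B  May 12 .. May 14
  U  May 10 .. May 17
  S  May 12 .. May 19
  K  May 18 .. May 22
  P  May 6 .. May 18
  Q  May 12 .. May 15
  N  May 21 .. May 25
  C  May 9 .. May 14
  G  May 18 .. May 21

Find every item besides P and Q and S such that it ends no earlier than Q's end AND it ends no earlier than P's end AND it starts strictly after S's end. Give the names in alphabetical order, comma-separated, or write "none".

Conditions: its end is no earlier than Q's end (X.end >= May 15) AND its end is no earlier than P's end (X.end >= May 18) AND its start is strictly after S's end (X.start > May 19).
B: end May 14 >= May 15? ✗; end May 14 >= May 18? ✗; start May 12 > May 19? ✗ → no.
C: end May 14 >= May 15? ✗; end May 14 >= May 18? ✗; start May 9 > May 19? ✗ → no.
G: end May 21 >= May 15? ✓; end May 21 >= May 18? ✓; start May 18 > May 19? ✗ → no.
J: end May 7 >= May 15? ✗; end May 7 >= May 18? ✗; start May 1 > May 19? ✗ → no.
K: end May 22 >= May 15? ✓; end May 22 >= May 18? ✓; start May 18 > May 19? ✗ → no.
N: end May 25 >= May 15? ✓; end May 25 >= May 18? ✓; start May 21 > May 19? ✓ → yes.
R: end May 26 >= May 15? ✓; end May 26 >= May 18? ✓; start May 14 > May 19? ✗ → no.
U: end May 17 >= May 15? ✓; end May 17 >= May 18? ✗; start May 10 > May 19? ✗ → no.
Result: N.

N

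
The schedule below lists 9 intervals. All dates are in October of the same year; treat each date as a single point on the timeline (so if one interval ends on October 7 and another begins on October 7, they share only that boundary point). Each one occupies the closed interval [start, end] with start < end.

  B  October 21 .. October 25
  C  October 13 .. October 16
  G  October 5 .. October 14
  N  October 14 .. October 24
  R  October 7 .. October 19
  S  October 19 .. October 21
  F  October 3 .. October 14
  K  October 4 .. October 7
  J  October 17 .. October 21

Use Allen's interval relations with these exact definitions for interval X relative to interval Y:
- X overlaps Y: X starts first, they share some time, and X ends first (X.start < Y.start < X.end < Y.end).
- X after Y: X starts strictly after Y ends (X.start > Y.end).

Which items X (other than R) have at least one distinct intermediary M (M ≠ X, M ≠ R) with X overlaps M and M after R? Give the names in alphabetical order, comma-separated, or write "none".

Target R = [October 7, October 19].
Intermediaries M with M after R: B.
Via B — items with X overlaps B: N.
Union: N.

N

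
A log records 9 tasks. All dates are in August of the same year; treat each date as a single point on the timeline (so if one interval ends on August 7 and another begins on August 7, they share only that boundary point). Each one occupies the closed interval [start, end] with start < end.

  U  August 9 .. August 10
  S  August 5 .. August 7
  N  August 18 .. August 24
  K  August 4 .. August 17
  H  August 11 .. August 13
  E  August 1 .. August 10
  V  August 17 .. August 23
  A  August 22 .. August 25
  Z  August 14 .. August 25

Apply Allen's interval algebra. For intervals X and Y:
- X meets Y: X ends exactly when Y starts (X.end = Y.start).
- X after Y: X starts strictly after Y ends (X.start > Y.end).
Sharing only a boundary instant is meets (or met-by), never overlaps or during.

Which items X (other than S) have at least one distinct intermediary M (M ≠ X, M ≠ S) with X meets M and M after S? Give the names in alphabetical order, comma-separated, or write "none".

K

Target S = [August 5, August 7].
Intermediaries M with M after S: A, H, N, U, V, Z.
Via A — items with X meets A: none.
Via H — items with X meets H: none.
Via N — items with X meets N: none.
Via U — items with X meets U: none.
Via V — items with X meets V: K.
Via Z — items with X meets Z: none.
Union: K.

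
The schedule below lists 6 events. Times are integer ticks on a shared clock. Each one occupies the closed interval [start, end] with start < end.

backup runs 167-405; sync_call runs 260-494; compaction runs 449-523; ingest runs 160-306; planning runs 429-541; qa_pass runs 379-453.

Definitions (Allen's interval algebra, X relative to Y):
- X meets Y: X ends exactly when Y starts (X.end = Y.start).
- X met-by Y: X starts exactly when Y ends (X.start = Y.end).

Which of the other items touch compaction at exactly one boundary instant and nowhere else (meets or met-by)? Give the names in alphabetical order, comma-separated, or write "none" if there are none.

Target compaction = [449, 523].
backup [167, 405] → before → no.
ingest [160, 306] → before → no.
planning [429, 541] → contains → no.
qa_pass [379, 453] → overlaps → no.
sync_call [260, 494] → overlaps → no.
Result: none.

none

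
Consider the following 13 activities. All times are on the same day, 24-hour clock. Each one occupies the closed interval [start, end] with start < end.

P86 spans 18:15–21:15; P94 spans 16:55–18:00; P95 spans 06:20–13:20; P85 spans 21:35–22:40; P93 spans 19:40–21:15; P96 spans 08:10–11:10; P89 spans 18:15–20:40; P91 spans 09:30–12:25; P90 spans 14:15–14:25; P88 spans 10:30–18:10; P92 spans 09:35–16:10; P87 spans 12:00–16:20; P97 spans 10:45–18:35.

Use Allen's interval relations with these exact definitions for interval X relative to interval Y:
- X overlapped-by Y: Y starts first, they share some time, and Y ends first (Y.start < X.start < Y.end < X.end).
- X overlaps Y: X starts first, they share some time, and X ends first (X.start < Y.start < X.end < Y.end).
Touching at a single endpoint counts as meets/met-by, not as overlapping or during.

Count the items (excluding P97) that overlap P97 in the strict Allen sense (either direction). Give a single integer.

Target P97 = [10:45, 18:35].
P85 [21:35, 22:40] → after → no.
P86 [18:15, 21:15] → overlapped-by → counts.
P87 [12:00, 16:20] → during → no.
P88 [10:30, 18:10] → overlaps → counts.
P89 [18:15, 20:40] → overlapped-by → counts.
P90 [14:15, 14:25] → during → no.
P91 [09:30, 12:25] → overlaps → counts.
P92 [09:35, 16:10] → overlaps → counts.
P93 [19:40, 21:15] → after → no.
P94 [16:55, 18:00] → during → no.
P95 [06:20, 13:20] → overlaps → counts.
P96 [08:10, 11:10] → overlaps → counts.
Total: 7.

7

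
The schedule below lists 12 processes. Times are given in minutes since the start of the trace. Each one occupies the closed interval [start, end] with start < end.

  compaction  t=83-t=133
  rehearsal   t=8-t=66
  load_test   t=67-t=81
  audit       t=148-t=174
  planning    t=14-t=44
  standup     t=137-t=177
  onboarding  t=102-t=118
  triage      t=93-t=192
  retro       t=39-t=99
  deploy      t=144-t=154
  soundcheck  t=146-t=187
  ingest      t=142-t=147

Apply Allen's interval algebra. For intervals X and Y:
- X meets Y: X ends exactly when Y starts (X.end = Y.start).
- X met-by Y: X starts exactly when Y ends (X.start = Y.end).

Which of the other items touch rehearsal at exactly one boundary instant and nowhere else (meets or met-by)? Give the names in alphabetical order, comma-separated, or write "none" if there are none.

Target rehearsal = [t=8, t=66].
audit [t=148, t=174] → after → no.
compaction [t=83, t=133] → after → no.
deploy [t=144, t=154] → after → no.
ingest [t=142, t=147] → after → no.
load_test [t=67, t=81] → after → no.
onboarding [t=102, t=118] → after → no.
planning [t=14, t=44] → during → no.
retro [t=39, t=99] → overlapped-by → no.
soundcheck [t=146, t=187] → after → no.
standup [t=137, t=177] → after → no.
triage [t=93, t=192] → after → no.
Result: none.

none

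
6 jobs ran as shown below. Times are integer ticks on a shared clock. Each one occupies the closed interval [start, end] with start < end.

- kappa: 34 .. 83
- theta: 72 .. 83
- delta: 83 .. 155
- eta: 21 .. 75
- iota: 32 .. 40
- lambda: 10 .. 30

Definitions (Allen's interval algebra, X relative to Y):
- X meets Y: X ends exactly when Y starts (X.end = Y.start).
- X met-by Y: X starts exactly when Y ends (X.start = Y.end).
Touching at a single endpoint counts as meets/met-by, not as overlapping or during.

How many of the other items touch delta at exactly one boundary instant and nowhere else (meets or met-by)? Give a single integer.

Target delta = [83, 155].
eta [21, 75] → before → no.
iota [32, 40] → before → no.
kappa [34, 83] → meets → counts.
lambda [10, 30] → before → no.
theta [72, 83] → meets → counts.
Total: 2.

2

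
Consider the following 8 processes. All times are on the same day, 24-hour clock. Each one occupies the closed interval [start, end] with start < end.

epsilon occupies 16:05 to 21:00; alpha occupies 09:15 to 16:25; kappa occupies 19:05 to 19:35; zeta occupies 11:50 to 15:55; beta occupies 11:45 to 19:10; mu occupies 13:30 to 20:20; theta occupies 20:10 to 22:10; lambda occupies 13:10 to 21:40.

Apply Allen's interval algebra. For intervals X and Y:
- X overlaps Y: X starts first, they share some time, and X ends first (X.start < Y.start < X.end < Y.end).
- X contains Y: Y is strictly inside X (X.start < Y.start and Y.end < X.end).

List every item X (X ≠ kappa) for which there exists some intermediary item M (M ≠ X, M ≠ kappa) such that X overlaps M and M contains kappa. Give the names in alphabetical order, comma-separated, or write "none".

Target kappa = [19:05, 19:35].
Intermediaries M with M contains kappa: epsilon, lambda, mu.
Via epsilon — items with X overlaps epsilon: alpha, beta, mu.
Via lambda — items with X overlaps lambda: alpha, beta, zeta.
Via mu — items with X overlaps mu: alpha, beta, zeta.
Union: alpha, beta, mu, zeta.

alpha, beta, mu, zeta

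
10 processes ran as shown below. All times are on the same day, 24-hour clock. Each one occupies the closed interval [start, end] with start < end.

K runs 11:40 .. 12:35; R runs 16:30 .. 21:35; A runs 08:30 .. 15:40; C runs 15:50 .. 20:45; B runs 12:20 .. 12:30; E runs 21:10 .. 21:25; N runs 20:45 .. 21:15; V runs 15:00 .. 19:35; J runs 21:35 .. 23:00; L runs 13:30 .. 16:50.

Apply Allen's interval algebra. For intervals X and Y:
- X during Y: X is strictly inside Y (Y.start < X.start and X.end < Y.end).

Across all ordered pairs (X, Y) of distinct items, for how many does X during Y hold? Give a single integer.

Checking all 90 ordered pairs for relation 'during'; matching pairs in alphabetical order:
(B, A): B during A ✓
(B, K): B during K ✓
(E, R): E during R ✓
(K, A): K during A ✓
(N, R): N during R ✓
Count: 5.

5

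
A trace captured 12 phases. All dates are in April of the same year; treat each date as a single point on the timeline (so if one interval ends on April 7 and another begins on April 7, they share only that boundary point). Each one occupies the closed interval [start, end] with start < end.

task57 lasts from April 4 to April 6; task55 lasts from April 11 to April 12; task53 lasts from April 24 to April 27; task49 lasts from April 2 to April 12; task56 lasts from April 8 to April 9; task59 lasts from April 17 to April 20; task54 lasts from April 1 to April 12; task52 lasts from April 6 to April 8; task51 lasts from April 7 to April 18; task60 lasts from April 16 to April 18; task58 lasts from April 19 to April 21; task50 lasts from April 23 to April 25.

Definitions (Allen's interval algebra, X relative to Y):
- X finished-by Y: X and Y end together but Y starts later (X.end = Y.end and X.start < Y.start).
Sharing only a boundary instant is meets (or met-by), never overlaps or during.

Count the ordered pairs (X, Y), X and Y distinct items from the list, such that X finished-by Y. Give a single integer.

4

Checking all 132 ordered pairs for relation 'finished-by'; matching pairs in alphabetical order:
(task49, task55): task49 finished-by task55 ✓
(task51, task60): task51 finished-by task60 ✓
(task54, task49): task54 finished-by task49 ✓
(task54, task55): task54 finished-by task55 ✓
Count: 4.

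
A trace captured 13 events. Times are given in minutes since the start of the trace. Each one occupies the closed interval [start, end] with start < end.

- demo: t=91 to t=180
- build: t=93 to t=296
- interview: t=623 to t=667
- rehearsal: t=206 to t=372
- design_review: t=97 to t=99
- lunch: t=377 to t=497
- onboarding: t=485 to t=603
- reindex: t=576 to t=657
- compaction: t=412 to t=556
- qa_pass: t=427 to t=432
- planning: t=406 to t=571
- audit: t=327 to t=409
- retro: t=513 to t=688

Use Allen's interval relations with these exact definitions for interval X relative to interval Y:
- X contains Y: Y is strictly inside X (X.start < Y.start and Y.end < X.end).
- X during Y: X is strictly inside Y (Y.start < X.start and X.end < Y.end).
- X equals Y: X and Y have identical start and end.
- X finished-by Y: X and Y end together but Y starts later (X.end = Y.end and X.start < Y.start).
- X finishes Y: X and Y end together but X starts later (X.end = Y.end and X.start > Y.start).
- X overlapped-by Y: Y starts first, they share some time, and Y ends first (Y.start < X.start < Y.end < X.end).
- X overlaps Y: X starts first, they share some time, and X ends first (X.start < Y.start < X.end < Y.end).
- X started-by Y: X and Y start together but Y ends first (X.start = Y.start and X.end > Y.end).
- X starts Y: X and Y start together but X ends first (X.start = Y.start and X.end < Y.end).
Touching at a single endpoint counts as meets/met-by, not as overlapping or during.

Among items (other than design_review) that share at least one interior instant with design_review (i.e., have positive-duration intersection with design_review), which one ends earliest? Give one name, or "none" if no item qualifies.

Target design_review = [t=97, t=99].
audit [t=327, t=409] → after → excluded.
build [t=93, t=296] → contains → candidate.
compaction [t=412, t=556] → after → excluded.
demo [t=91, t=180] → contains → candidate.
interview [t=623, t=667] → after → excluded.
lunch [t=377, t=497] → after → excluded.
onboarding [t=485, t=603] → after → excluded.
planning [t=406, t=571] → after → excluded.
qa_pass [t=427, t=432] → after → excluded.
rehearsal [t=206, t=372] → after → excluded.
reindex [t=576, t=657] → after → excluded.
retro [t=513, t=688] → after → excluded.
Among candidates, earliest end is t=180 → demo.

demo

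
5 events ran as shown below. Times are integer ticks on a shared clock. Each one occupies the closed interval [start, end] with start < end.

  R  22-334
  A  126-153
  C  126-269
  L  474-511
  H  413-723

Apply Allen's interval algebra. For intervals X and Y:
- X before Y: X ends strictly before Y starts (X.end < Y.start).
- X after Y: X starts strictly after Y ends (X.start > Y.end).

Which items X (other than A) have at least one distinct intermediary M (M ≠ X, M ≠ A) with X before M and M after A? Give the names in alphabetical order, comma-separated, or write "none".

C, R

Target A = [126, 153].
Intermediaries M with M after A: H, L.
Via H — items with X before H: C, R.
Via L — items with X before L: C, R.
Union: C, R.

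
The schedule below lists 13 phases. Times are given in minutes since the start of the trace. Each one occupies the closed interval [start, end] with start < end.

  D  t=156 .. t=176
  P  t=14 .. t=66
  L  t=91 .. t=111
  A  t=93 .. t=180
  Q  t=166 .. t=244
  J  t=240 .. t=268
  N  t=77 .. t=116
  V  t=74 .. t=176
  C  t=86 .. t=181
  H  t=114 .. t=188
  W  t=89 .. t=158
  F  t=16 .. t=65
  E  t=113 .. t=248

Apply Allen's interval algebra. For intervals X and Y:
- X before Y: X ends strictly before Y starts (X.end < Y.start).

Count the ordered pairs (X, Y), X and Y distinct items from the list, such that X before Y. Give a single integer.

37

Checking all 156 ordered pairs for relation 'before'; matching pairs in alphabetical order:
(A, J): A before J ✓
(C, J): C before J ✓
(D, J): D before J ✓
(F, A): F before A ✓
(F, C): F before C ✓
(F, D): F before D ✓
(F, E): F before E ✓
(F, H): F before H ✓
(F, J): F before J ✓
(F, L): F before L ✓
(F, N): F before N ✓
(F, Q): F before Q ✓
(F, V): F before V ✓
(F, W): F before W ✓
(H, J): H before J ✓
(L, D): L before D ✓
(L, E): L before E ✓
(L, H): L before H ✓
(L, J): L before J ✓
(L, Q): L before Q ✓
(N, D): N before D ✓
(N, J): N before J ✓
(N, Q): N before Q ✓
(P, A): P before A ✓
... plus 13 further pairs not listed.
Count: 37.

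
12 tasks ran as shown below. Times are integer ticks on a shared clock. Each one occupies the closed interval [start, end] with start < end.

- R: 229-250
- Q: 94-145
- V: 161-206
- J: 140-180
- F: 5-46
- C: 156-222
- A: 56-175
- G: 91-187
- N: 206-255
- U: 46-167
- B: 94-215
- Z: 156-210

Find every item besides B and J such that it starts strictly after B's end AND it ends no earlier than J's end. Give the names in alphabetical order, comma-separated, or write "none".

Conditions: its start is strictly after B's end (X.start > 215) AND its end is no earlier than J's end (X.end >= 180).
A: start 56 > 215? ✗; end 175 >= 180? ✗ → no.
C: start 156 > 215? ✗; end 222 >= 180? ✓ → no.
F: start 5 > 215? ✗; end 46 >= 180? ✗ → no.
G: start 91 > 215? ✗; end 187 >= 180? ✓ → no.
N: start 206 > 215? ✗; end 255 >= 180? ✓ → no.
Q: start 94 > 215? ✗; end 145 >= 180? ✗ → no.
R: start 229 > 215? ✓; end 250 >= 180? ✓ → yes.
U: start 46 > 215? ✗; end 167 >= 180? ✗ → no.
V: start 161 > 215? ✗; end 206 >= 180? ✓ → no.
Z: start 156 > 215? ✗; end 210 >= 180? ✓ → no.
Result: R.

R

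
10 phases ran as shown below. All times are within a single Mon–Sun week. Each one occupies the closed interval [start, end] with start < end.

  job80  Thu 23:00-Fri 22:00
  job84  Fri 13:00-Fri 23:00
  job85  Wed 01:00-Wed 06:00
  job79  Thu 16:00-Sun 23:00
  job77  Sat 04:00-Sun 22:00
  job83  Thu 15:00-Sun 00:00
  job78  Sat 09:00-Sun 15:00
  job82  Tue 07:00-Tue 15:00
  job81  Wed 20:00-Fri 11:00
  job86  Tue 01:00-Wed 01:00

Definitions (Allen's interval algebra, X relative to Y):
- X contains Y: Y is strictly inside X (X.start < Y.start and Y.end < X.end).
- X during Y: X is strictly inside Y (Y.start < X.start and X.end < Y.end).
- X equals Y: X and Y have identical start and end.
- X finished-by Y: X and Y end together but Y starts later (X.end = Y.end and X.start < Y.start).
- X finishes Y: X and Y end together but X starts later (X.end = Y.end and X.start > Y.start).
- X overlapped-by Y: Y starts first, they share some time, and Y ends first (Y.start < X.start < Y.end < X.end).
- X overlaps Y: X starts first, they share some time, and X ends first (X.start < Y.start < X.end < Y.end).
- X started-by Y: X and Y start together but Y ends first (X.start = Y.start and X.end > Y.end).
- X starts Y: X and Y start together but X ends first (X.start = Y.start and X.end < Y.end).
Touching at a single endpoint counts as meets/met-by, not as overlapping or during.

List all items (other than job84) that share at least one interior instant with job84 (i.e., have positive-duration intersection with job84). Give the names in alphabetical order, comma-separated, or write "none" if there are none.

job79, job80, job83

Target job84 = [Fri 13:00, Fri 23:00].
job77 [Sat 04:00, Sun 22:00] → after → no.
job78 [Sat 09:00, Sun 15:00] → after → no.
job79 [Thu 16:00, Sun 23:00] → contains → yes.
job80 [Thu 23:00, Fri 22:00] → overlaps → yes.
job81 [Wed 20:00, Fri 11:00] → before → no.
job82 [Tue 07:00, Tue 15:00] → before → no.
job83 [Thu 15:00, Sun 00:00] → contains → yes.
job85 [Wed 01:00, Wed 06:00] → before → no.
job86 [Tue 01:00, Wed 01:00] → before → no.
Result: job79, job80, job83.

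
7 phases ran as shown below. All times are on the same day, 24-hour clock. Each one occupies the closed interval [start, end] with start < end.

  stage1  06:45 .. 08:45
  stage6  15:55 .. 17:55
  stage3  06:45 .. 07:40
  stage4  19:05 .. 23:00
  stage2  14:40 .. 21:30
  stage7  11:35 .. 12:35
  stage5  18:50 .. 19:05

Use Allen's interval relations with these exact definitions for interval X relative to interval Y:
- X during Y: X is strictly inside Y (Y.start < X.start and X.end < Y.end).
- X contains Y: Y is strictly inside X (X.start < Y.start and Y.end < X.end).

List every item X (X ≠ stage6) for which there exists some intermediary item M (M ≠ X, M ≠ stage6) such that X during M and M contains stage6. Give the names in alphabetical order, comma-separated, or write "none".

Target stage6 = [15:55, 17:55].
Intermediaries M with M contains stage6: stage2.
Via stage2 — items with X during stage2: stage5.
Union: stage5.

stage5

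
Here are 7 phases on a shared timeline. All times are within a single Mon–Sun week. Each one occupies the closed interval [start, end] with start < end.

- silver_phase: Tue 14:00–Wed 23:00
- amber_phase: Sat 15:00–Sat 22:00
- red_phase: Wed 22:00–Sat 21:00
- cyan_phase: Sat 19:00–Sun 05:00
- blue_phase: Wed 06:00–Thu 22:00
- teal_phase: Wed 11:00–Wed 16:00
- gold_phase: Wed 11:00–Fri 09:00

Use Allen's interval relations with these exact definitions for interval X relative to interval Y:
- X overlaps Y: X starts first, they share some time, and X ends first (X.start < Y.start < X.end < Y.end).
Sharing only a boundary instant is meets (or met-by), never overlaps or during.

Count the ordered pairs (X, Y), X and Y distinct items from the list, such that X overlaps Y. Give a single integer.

Checking all 42 ordered pairs for relation 'overlaps'; matching pairs in alphabetical order:
(amber_phase, cyan_phase): amber_phase overlaps cyan_phase ✓
(blue_phase, gold_phase): blue_phase overlaps gold_phase ✓
(blue_phase, red_phase): blue_phase overlaps red_phase ✓
(gold_phase, red_phase): gold_phase overlaps red_phase ✓
(red_phase, amber_phase): red_phase overlaps amber_phase ✓
(red_phase, cyan_phase): red_phase overlaps cyan_phase ✓
(silver_phase, blue_phase): silver_phase overlaps blue_phase ✓
(silver_phase, gold_phase): silver_phase overlaps gold_phase ✓
(silver_phase, red_phase): silver_phase overlaps red_phase ✓
Count: 9.

9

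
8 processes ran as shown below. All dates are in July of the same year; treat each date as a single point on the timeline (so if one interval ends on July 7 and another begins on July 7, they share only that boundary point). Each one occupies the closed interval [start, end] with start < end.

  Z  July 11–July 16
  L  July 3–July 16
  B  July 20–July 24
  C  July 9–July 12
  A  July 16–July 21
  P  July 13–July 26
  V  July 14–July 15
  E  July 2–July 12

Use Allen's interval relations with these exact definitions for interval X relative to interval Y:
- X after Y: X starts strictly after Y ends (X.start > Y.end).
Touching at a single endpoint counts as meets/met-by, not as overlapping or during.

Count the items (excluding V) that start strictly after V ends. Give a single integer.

2

Target V = [July 14, July 15].
A [July 16, July 21] → after → counts.
B [July 20, July 24] → after → counts.
C [July 9, July 12] → before → no.
E [July 2, July 12] → before → no.
L [July 3, July 16] → contains → no.
P [July 13, July 26] → contains → no.
Z [July 11, July 16] → contains → no.
Total: 2.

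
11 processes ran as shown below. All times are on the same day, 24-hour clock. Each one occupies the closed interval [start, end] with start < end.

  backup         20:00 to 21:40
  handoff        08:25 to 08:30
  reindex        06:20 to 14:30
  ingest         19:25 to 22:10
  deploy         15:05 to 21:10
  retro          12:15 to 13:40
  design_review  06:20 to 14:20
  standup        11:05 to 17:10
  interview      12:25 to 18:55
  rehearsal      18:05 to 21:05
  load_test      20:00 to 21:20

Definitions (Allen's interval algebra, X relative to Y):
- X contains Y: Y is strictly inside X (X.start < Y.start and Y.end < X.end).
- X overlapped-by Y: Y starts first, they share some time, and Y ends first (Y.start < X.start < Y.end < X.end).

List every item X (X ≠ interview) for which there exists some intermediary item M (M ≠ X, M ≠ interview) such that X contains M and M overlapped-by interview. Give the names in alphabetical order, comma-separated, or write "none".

deploy

Target interview = [12:25, 18:55].
Intermediaries M with M overlapped-by interview: deploy, rehearsal.
Via deploy — items with X contains deploy: none.
Via rehearsal — items with X contains rehearsal: deploy.
Union: deploy.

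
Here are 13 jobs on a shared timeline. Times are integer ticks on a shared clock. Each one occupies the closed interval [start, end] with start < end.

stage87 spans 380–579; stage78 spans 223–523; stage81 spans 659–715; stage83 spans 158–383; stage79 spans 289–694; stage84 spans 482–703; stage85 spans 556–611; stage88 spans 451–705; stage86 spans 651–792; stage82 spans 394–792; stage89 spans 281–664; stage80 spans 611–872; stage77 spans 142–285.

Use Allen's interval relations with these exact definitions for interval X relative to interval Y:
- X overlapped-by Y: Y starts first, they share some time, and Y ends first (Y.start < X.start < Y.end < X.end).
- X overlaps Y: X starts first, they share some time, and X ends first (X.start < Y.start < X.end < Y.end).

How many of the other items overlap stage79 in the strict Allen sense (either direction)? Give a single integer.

9

Target stage79 = [289, 694].
stage77 [142, 285] → before → no.
stage78 [223, 523] → overlaps → counts.
stage80 [611, 872] → overlapped-by → counts.
stage81 [659, 715] → overlapped-by → counts.
stage82 [394, 792] → overlapped-by → counts.
stage83 [158, 383] → overlaps → counts.
stage84 [482, 703] → overlapped-by → counts.
stage85 [556, 611] → during → no.
stage86 [651, 792] → overlapped-by → counts.
stage87 [380, 579] → during → no.
stage88 [451, 705] → overlapped-by → counts.
stage89 [281, 664] → overlaps → counts.
Total: 9.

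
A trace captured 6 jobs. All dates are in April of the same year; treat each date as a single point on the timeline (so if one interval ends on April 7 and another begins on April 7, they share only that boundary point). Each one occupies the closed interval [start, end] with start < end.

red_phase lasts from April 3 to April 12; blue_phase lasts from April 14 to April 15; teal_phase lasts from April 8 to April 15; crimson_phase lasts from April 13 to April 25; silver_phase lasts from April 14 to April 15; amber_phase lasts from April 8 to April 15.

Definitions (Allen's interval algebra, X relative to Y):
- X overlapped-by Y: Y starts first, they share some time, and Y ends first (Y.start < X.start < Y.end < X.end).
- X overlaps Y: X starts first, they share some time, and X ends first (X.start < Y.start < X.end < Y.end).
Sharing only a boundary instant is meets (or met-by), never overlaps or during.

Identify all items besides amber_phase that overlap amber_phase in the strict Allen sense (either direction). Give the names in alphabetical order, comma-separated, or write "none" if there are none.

Target amber_phase = [April 8, April 15].
blue_phase [April 14, April 15] → finishes → no.
crimson_phase [April 13, April 25] → overlapped-by → yes.
red_phase [April 3, April 12] → overlaps → yes.
silver_phase [April 14, April 15] → finishes → no.
teal_phase [April 8, April 15] → equals → no.
Result: crimson_phase, red_phase.

crimson_phase, red_phase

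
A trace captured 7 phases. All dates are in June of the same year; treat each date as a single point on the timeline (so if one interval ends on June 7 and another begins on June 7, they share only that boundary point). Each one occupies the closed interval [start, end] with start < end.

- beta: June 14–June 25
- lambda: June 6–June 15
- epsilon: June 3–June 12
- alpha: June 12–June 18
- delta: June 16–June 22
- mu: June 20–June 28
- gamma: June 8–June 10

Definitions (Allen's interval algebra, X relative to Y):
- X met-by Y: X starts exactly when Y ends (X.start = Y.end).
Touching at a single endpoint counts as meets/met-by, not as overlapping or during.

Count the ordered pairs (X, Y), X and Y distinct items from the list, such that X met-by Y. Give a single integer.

1

Checking all 42 ordered pairs for relation 'met-by'; matching pairs in alphabetical order:
(alpha, epsilon): alpha met-by epsilon ✓
Count: 1.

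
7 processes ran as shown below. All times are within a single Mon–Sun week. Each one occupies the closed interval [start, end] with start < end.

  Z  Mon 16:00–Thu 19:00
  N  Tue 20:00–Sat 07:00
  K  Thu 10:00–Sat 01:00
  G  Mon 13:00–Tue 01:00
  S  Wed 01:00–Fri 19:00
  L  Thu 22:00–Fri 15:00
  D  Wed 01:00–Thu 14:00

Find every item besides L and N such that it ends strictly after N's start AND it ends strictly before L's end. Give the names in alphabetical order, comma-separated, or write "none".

D, Z

Conditions: its end is strictly after N's start (X.end > Tue 20:00) AND its end is strictly before L's end (X.end < Fri 15:00).
D: end Thu 14:00 > Tue 20:00? ✓; end Thu 14:00 < Fri 15:00? ✓ → yes.
G: end Tue 01:00 > Tue 20:00? ✗; end Tue 01:00 < Fri 15:00? ✓ → no.
K: end Sat 01:00 > Tue 20:00? ✓; end Sat 01:00 < Fri 15:00? ✗ → no.
S: end Fri 19:00 > Tue 20:00? ✓; end Fri 19:00 < Fri 15:00? ✗ → no.
Z: end Thu 19:00 > Tue 20:00? ✓; end Thu 19:00 < Fri 15:00? ✓ → yes.
Result: D, Z.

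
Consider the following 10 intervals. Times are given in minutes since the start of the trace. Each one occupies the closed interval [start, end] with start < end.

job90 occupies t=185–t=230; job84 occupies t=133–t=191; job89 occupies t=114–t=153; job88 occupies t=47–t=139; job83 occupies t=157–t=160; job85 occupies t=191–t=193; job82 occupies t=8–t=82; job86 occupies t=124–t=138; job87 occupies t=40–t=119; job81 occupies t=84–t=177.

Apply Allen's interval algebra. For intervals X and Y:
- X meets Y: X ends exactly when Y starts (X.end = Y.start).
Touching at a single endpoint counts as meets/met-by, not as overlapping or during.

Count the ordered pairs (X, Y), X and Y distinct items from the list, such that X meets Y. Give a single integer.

1

Checking all 90 ordered pairs for relation 'meets'; matching pairs in alphabetical order:
(job84, job85): job84 meets job85 ✓
Count: 1.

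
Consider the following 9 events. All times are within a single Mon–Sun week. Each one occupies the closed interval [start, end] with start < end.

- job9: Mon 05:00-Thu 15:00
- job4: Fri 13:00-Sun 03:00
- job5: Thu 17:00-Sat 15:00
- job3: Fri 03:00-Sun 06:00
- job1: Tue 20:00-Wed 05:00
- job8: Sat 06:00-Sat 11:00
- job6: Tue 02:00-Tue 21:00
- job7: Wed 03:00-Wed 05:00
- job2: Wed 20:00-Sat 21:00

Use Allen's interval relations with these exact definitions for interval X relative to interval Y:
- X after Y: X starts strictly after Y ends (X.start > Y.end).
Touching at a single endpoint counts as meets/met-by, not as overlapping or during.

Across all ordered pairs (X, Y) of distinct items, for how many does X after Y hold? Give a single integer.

20

Checking all 72 ordered pairs for relation 'after'; matching pairs in alphabetical order:
(job2, job1): job2 after job1 ✓
(job2, job6): job2 after job6 ✓
(job2, job7): job2 after job7 ✓
(job3, job1): job3 after job1 ✓
(job3, job6): job3 after job6 ✓
(job3, job7): job3 after job7 ✓
(job3, job9): job3 after job9 ✓
(job4, job1): job4 after job1 ✓
(job4, job6): job4 after job6 ✓
(job4, job7): job4 after job7 ✓
(job4, job9): job4 after job9 ✓
(job5, job1): job5 after job1 ✓
(job5, job6): job5 after job6 ✓
(job5, job7): job5 after job7 ✓
(job5, job9): job5 after job9 ✓
(job7, job6): job7 after job6 ✓
(job8, job1): job8 after job1 ✓
(job8, job6): job8 after job6 ✓
(job8, job7): job8 after job7 ✓
(job8, job9): job8 after job9 ✓
Count: 20.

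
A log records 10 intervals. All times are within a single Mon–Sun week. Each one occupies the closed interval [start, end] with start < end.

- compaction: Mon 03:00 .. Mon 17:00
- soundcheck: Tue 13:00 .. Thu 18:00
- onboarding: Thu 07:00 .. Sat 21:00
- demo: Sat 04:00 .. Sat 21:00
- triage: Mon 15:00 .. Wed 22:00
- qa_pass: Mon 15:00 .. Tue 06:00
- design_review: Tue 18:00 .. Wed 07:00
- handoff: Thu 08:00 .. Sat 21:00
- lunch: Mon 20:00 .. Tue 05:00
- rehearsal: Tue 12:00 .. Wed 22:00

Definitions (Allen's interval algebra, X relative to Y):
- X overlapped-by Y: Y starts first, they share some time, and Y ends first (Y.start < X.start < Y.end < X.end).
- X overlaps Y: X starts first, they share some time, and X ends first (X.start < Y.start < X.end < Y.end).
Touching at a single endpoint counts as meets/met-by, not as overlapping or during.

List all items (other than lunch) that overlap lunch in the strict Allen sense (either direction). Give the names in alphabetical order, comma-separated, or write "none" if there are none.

none

Target lunch = [Mon 20:00, Tue 05:00].
compaction [Mon 03:00, Mon 17:00] → before → no.
demo [Sat 04:00, Sat 21:00] → after → no.
design_review [Tue 18:00, Wed 07:00] → after → no.
handoff [Thu 08:00, Sat 21:00] → after → no.
onboarding [Thu 07:00, Sat 21:00] → after → no.
qa_pass [Mon 15:00, Tue 06:00] → contains → no.
rehearsal [Tue 12:00, Wed 22:00] → after → no.
soundcheck [Tue 13:00, Thu 18:00] → after → no.
triage [Mon 15:00, Wed 22:00] → contains → no.
Result: none.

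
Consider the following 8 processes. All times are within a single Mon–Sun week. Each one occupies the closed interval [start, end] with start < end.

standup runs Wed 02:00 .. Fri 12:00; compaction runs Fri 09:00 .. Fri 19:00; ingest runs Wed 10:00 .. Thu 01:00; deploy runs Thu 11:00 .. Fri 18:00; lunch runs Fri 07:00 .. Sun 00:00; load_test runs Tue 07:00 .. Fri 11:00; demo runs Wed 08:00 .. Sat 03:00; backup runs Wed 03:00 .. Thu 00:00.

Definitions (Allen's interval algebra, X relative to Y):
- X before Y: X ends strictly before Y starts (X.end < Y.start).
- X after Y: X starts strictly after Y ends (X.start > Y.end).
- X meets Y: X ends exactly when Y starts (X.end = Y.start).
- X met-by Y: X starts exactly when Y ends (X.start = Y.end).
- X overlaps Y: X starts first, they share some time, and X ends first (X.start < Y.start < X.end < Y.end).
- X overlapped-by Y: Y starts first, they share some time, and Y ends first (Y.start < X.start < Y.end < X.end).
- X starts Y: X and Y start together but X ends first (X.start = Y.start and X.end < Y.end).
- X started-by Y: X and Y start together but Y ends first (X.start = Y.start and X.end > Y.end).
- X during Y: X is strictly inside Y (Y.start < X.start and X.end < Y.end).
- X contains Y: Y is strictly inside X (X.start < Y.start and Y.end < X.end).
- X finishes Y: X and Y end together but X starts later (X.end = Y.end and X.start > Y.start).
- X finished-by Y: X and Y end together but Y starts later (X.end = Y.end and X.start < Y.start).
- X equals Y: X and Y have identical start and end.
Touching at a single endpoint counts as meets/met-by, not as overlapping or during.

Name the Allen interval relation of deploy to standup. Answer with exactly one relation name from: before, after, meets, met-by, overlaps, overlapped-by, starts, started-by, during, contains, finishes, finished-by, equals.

deploy = [Thu 11:00, Fri 18:00]; standup = [Wed 02:00, Fri 12:00].
Compare endpoints: deploy.start > standup.start, deploy.start < standup.end, deploy.end > standup.start, deploy.end > standup.end.
That pattern is 'overlapped-by'.

overlapped-by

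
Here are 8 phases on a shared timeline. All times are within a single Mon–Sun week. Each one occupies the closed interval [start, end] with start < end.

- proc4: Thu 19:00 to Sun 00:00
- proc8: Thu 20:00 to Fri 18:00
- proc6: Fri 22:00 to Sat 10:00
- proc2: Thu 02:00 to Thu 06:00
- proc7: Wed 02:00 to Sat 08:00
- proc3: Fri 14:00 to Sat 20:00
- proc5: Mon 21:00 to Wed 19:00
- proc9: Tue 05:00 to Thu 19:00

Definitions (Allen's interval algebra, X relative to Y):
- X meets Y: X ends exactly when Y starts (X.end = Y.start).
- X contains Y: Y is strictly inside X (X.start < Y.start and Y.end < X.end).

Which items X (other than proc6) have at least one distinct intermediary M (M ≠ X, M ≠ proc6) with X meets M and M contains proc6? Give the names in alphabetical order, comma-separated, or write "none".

Target proc6 = [Fri 22:00, Sat 10:00].
Intermediaries M with M contains proc6: proc3, proc4.
Via proc3 — items with X meets proc3: none.
Via proc4 — items with X meets proc4: proc9.
Union: proc9.

proc9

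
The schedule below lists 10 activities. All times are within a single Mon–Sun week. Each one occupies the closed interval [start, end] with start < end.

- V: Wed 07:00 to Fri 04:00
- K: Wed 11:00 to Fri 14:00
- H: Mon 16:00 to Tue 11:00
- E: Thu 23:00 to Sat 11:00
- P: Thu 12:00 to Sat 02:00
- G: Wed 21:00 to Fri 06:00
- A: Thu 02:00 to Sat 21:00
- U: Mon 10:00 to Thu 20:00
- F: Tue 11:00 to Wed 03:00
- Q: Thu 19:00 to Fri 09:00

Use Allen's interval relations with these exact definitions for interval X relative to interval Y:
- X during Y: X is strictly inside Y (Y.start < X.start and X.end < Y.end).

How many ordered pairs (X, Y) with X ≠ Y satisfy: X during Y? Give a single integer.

8

Checking all 90 ordered pairs for relation 'during'; matching pairs in alphabetical order:
(E, A): E during A ✓
(F, U): F during U ✓
(G, K): G during K ✓
(H, U): H during U ✓
(P, A): P during A ✓
(Q, A): Q during A ✓
(Q, K): Q during K ✓
(Q, P): Q during P ✓
Count: 8.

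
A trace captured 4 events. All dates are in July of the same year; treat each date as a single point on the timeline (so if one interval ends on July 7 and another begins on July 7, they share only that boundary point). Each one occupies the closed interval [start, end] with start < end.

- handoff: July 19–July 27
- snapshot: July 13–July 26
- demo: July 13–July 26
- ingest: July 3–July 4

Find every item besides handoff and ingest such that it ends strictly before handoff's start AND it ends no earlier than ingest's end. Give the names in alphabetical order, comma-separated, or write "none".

none

Conditions: its end is strictly before handoff's start (X.end < July 19) AND its end is no earlier than ingest's end (X.end >= July 4).
demo: end July 26 < July 19? ✗; end July 26 >= July 4? ✓ → no.
snapshot: end July 26 < July 19? ✗; end July 26 >= July 4? ✓ → no.
Result: none.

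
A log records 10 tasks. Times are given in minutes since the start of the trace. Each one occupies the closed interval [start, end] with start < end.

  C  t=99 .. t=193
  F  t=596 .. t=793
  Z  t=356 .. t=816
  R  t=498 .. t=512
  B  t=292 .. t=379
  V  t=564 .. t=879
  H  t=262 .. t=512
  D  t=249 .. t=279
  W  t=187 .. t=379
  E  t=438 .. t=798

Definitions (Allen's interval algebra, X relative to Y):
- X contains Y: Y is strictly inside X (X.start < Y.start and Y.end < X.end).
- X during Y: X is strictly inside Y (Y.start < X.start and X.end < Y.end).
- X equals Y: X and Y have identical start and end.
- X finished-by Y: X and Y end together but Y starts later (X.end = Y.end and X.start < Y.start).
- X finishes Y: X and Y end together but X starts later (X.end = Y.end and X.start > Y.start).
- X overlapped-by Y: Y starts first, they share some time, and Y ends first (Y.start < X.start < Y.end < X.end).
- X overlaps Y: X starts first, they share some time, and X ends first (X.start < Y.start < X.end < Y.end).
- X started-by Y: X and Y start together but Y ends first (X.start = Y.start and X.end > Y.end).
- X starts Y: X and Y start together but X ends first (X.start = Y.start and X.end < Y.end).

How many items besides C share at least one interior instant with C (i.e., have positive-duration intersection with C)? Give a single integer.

Target C = [t=99, t=193].
B [t=292, t=379] → after → no.
D [t=249, t=279] → after → no.
E [t=438, t=798] → after → no.
F [t=596, t=793] → after → no.
H [t=262, t=512] → after → no.
R [t=498, t=512] → after → no.
V [t=564, t=879] → after → no.
W [t=187, t=379] → overlapped-by → counts.
Z [t=356, t=816] → after → no.
Total: 1.

1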